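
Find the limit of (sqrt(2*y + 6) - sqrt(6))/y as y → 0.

Substitution gives 0/0. Multiply numerator and denominator by the conjugate √(6 + 2y) + √6.
The numerator becomes (6 + 2y) − 6 = 2y, so the expression simplifies to 2/(√(6 + 2y) + √6).
Letting y → 0 gives 2/(2√6) = √(6)/6.

√(6)/6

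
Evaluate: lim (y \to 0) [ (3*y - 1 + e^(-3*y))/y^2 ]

9/2

Direct substitution gives 0/0.
Apply L'Hôpital: lim (3 - 3*e^(-3*y))/(2*y), still 0/0.
After 2 applications of L'Hôpital's rule the quotient is (9*e^(-3*y))/(2); substituting y = 0 gives 9/2.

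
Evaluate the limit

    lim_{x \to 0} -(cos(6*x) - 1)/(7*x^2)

18/7

Direct substitution gives 0/0.
Apply L'Hôpital: lim (-6*sin(6*x))/(-14*x), still 0/0.
After 2 applications of L'Hôpital's rule the quotient is (-36*cos(6*x))/(-14); substituting x = 0 gives 18/7.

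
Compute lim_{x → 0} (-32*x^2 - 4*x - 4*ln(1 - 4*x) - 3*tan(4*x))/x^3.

64/3

Substitution gives 0/0 (the numerator vanishes to order 3).
Expand each term to order x^3: the coefficient of x^3 in -4·ln(1 - 4x) is 256/3 and in -3·tan(4x) is -64.
Lower-order terms cancel with the polynomial part, so the numerator is (64/3)·x^3 + o(x^3), and the limit is (64/3)/(1) = 64/3.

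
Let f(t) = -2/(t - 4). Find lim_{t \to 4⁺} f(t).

-∞

As t → 4⁺, (t - 4) → 0⁺, so (t - 4)^1 → 0⁺ and -2/(t - 4)^1 → -∞.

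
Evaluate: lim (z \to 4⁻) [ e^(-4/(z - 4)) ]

∞

As z → 4⁻, -4/(z - 4) → +∞, so e^(-4/(z - 4)) → ∞.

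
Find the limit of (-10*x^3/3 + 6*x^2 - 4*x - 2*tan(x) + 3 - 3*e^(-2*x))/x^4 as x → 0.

Substitution gives 0/0; apply L'Hôpital's rule 4 times.
After differentiating numerator and denominator 4 times the quotient is (16*tan(x)/cos(x)^2 - 48*tan(x)/cos(x)^4 - 48*e^(-2*x))/(24); at x = 0 this is -2.

-2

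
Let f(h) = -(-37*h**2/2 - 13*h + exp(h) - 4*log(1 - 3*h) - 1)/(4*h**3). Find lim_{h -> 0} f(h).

-217/24

Substitution gives 0/0; apply L'Hôpital's rule 3 times.
After differentiating numerator and denominator 3 times the quotient is (e^(h) - 216/(3*h - 1)^3)/(-24); at h = 0 this is -217/24.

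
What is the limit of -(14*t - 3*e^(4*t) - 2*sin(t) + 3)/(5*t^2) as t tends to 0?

24/5

Substitution gives 0/0 (the numerator vanishes to order 2).
Expand each term to order t^2: the coefficient of t^2 in -3·e^(4t) is -24 and in -2·sin(t) is 0.
Lower-order terms cancel with the polynomial part, so the numerator is (-24)·t^2 + o(t^2), and the limit is (-24)/(-5) = 24/5.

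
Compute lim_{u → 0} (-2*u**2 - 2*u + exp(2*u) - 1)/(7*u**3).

Direct substitution gives 0/0.
Apply L'Hôpital: lim (-4*u + 2*e^(2*u) - 2)/(21*u^2), still 0/0.
Apply L'Hôpital: lim (4*e^(2*u) - 4)/(42*u), still 0/0.
After 3 applications of L'Hôpital's rule the quotient is (8*e^(2*u))/(42); substituting u = 0 gives 4/21.

4/21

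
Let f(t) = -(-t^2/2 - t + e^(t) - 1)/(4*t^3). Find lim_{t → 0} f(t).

-1/24

Direct substitution gives 0/0.
Apply L'Hôpital: lim (-t + e^(t) - 1)/(-12*t^2), still 0/0.
Apply L'Hôpital: lim (e^(t) - 1)/(-24*t), still 0/0.
After 3 applications of L'Hôpital's rule the quotient is (e^(t))/(-24); substituting t = 0 gives -1/24.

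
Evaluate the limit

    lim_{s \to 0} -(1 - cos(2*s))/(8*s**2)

Substitution gives 0/0.
Use (1 − cos u)/u² → 1/2 with u = 2s: the limit is 2²/(2·(-8)) = -1/4.

-1/4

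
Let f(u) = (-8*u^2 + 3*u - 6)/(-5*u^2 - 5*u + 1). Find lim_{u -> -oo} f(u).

Numerator and denominator both have degree 2.
Dividing every term by u^2, all lower-order terms vanish and the limit is the ratio of leading coefficients, -8/(-5) = 8/5.

8/5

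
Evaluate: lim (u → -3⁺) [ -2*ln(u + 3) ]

As u → -3⁺, u + 3 → 0⁺ and ln(u + 3) → −∞.
Multiplying by -2 gives ∞.

∞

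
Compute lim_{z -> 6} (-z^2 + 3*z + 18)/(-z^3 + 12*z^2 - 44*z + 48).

9/8

Since z = 6 makes numerator and denominator zero, (z - 6) divides both.
Cancelling it gives (-z - 3)/(-z^2 + 6*z - 8); now plug in z = 6 to get 9/8.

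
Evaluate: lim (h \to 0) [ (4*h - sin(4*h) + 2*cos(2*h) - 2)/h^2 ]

-4

Substitution gives 0/0; apply L'Hôpital's rule 2 times.
After differentiating numerator and denominator 2 times the quotient is (16*sin(4*h) - 8*cos(2*h))/(2); at h = 0 this is -4.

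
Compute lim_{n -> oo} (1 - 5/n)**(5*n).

Let L be the limit and take ln: ln L = lim (5n)·ln(1 - 5/n) = lim (5n)·(-5/n + O(1/n²)) = -25.
Hence L = e^(-25).

e^(-25)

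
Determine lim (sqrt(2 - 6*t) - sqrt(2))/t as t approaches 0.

A 0/0 form; rationalise with √(2 - 6t) + √2. This collapses the numerator to -6t, leaving -6/(√(2 - 6t) + √2) → -6/(2√2) = -3*√(2)/2.

-3*√(2)/2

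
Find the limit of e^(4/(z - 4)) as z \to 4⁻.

As z → 4⁻, 4/(z - 4) → −∞, so e^(4/(z - 4)) → 0.

0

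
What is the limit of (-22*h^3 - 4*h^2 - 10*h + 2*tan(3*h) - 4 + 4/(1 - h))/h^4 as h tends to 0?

4

Substitution gives 0/0; apply L'Hôpital's rule 4 times.
After differentiating numerator and denominator 4 times the quotient is (48*(27*(h - 1)^5*(3*tan(3*h)^2 + 2)*tan(3*h)/cos(3*h)^2 - 2)/(h - 1)^5)/(24); at h = 0 this is 4.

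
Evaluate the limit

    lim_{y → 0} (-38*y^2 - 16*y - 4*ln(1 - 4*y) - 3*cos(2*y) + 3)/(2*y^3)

Substitution gives 0/0; apply L'Hôpital's rule 3 times.
After differentiating numerator and denominator 3 times the quotient is (-24*sin(2*y) - 512/(4*y - 1)^3)/(12); at y = 0 this is 128/3.

128/3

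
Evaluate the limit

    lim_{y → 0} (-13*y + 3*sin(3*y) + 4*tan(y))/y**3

-73/6

Substitution gives 0/0; apply L'Hôpital's rule 3 times.
After differentiating numerator and denominator 3 times the quotient is (-81*cos(3*y) + 24*tan(y)^4 + 32*tan(y)^2 + 8)/(6); at y = 0 this is -73/6.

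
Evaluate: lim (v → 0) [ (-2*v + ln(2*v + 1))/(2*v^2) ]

Direct substitution gives 0/0.
Apply L'Hôpital: lim (-2 + 2/(2*v + 1))/(4*v), still 0/0.
After 2 applications of L'Hôpital's rule the quotient is (-4/(2*v + 1)^2)/(4); substituting v = 0 gives -1.

-1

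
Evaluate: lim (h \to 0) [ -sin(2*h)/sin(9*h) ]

-2/9

Substitution gives 0/0.
Divide numerator and denominator by h: sin(2h)/h → 2 and sin(9h)/h → 9, so the limit is -1·2/9 = -2/9.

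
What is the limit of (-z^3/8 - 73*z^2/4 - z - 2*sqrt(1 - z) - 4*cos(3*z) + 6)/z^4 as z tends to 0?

Substitution gives 0/0 (the numerator vanishes to order 4).
Expand each term to order z^4: the coefficient of z^4 in -2·√(1 - z) is 5/64 and in -4·cos(3z) is -27/2.
Lower-order terms cancel with the polynomial part, so the numerator is (-859/64)·z^4 + o(z^4), and the limit is (-859/64)/(1) = -859/64.

-859/64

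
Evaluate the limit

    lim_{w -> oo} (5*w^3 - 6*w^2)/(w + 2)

The numerator has higher degree (3 > 1); the quotient behaves like (5/(1))·w^2 for large |w|.
As w → +∞ this diverges to ∞.

∞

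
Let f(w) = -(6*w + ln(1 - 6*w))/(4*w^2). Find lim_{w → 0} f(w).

Direct substitution gives 0/0.
Apply L'Hôpital: lim (6 - 6/(1 - 6*w))/(-8*w), still 0/0.
After 2 applications of L'Hôpital's rule the quotient is (-36/(1 - 6*w)^2)/(-8); substituting w = 0 gives 9/2.

9/2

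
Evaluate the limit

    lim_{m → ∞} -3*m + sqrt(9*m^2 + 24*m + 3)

An ∞ − ∞ form. Rationalising with the conjugate, the difference becomes (24m + 3) / (√(9*m^2 + 24*m + 3) + 3m).
For large m the denominator behaves like 2·3m, so the quotient tends to 24/6 = 4.

4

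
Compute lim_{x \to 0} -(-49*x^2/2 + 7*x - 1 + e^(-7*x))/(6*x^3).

Direct substitution gives 0/0.
Apply L'Hôpital: lim (-49*x + 7 - 7*e^(-7*x))/(-18*x^2), still 0/0.
Apply L'Hôpital: lim (-49 + 49*e^(-7*x))/(-36*x), still 0/0.
After 3 applications of L'Hôpital's rule the quotient is (-343*e^(-7*x))/(-36); substituting x = 0 gives 343/36.

343/36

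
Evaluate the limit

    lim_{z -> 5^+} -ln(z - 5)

As z → 5⁺, z - 5 → 0⁺ and ln(z - 5) → −∞.
Multiplying by -1 gives ∞.

∞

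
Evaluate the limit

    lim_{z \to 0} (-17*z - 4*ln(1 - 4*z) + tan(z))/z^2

Substitution gives 0/0; apply L'Hôpital's rule 2 times.
After differentiating numerator and denominator 2 times the quotient is (2*tan(z)/cos(z)^2 + 64/(4*z - 1)^2)/(2); at z = 0 this is 32.

32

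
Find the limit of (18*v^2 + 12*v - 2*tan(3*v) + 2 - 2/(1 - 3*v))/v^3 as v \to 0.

-72

Substitution gives 0/0 (the numerator vanishes to order 3).
Expand each term to order v^3: the coefficient of v^3 in -2·1/(1 - 3v) is -54 and in -2·tan(3v) is -18.
Lower-order terms cancel with the polynomial part, so the numerator is (-72)·v^3 + o(v^3), and the limit is (-72)/(1) = -72.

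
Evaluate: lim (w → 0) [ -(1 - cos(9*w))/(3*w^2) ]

-27/2

Substitution gives 0/0.
Use (1 − cos u)/u² → 1/2 with u = 9w: the limit is 9²/(2·(-3)) = -27/2.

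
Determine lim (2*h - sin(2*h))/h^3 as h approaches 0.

Direct substitution gives 0/0.
Apply L'Hôpital: lim (2 - 2*cos(2*h))/(3*h^2), still 0/0.
Apply L'Hôpital: lim (4*sin(2*h))/(6*h), still 0/0.
After 3 applications of L'Hôpital's rule the quotient is (8*cos(2*h))/(6); substituting h = 0 gives 4/3.

4/3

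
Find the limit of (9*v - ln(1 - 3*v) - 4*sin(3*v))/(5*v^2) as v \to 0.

Substitution gives 0/0; apply L'Hôpital's rule 2 times.
After differentiating numerator and denominator 2 times the quotient is (36*sin(3*v) + 9/(3*v - 1)^2)/(10); at v = 0 this is 9/10.

9/10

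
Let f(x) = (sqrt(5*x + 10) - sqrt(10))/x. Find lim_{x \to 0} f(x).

Substitution gives 0/0. Multiply numerator and denominator by the conjugate √(10 + 5x) + √10.
The numerator becomes (10 + 5x) − 10 = 5x, so the expression simplifies to 5/(√(10 + 5x) + √10).
Letting x → 0 gives 5/(2√10) = √(10)/4.

√(10)/4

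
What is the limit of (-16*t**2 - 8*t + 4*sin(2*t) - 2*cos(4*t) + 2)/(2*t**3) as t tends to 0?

-8/3

Substitution gives 0/0 (the numerator vanishes to order 3).
Expand each term to order t^3: the coefficient of t^3 in 4·sin(2t) is -16/3 and in -2·cos(4t) is 0.
Lower-order terms cancel with the polynomial part, so the numerator is (-16/3)·t^3 + o(t^3), and the limit is (-16/3)/(2) = -8/3.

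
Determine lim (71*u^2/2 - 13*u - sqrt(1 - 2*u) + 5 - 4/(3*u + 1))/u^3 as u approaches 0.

Substitution gives 0/0 (the numerator vanishes to order 3).
Expand each term to order u^3: the coefficient of u^3 in −√(1 - 2u) is 1/2 and in -4·1/(1 + 3u) is 108.
Lower-order terms cancel with the polynomial part, so the numerator is (217/2)·u^3 + o(u^3), and the limit is (217/2)/(1) = 217/2.

217/2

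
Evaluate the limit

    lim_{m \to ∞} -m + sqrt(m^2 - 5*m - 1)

An ∞ − ∞ form. Rationalising with the conjugate, the difference becomes (-5m - 1) / (√(m^2 - 5*m - 1) + m).
For large m the denominator behaves like 2·m, so the quotient tends to -5/2 = -5/2.

-5/2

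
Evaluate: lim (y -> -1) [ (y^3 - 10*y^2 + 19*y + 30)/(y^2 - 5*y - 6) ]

Since y = -1 makes numerator and denominator zero, (y + 1) divides both.
Cancelling it gives (y^2 - 11*y + 30)/(y - 6); now plug in y = -1 to get -6.

-6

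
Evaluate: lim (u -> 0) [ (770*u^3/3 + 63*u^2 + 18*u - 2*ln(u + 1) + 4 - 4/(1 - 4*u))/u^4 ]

-2047/2

Substitution gives 0/0; apply L'Hôpital's rule 4 times.
After differentiating numerator and denominator 4 times the quotient is (24576/(4*u - 1)^5 + 12/(u + 1)^4)/(24); at u = 0 this is -2047/2.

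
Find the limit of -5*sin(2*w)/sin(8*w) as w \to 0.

-5/4

Substitution gives 0/0.
Divide numerator and denominator by w: sin(2w)/w → 2 and sin(8w)/w → 8, so the limit is -5·2/8 = -5/4.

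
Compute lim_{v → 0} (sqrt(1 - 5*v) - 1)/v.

-5/2

A 0/0 form; rationalise with √(1 - 5v) + √1. This collapses the numerator to -5v, leaving -5/(√(1 - 5v) + √1) → -5/(2√1) = -5/2.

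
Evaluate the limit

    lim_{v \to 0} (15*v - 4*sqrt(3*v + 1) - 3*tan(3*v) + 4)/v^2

9/2

Substitution gives 0/0 (the numerator vanishes to order 2).
Expand each term to order v^2: the coefficient of v^2 in -3·tan(3v) is 0 and in -4·√(1 + 3v) is 9/2.
Lower-order terms cancel with the polynomial part, so the numerator is (9/2)·v^2 + o(v^2), and the limit is (9/2)/(1) = 9/2.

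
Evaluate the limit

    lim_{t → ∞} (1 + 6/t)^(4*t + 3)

e^(24)

The base → 1 and the exponent → ∞: a 1^∞ form.
Take logarithms: (4t + 3)·ln(1 + 6/t). Since ln(1+u) ~ u for small u, this behaves like (4t)·(6/t) → 24.
So the limit is e^(24).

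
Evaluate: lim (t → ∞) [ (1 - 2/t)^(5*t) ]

Let L be the limit and take ln: ln L = lim (5t)·ln(1 - 2/t) = lim (5t)·(-2/t + O(1/t²)) = -10.
Hence L = e^(-10).

e^(-10)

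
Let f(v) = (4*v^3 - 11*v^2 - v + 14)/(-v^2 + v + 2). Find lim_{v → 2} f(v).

-1

Since v = 2 makes numerator and denominator zero, (v - 2) divides both.
Cancelling it gives (4*v^2 - 3*v - 7)/(-v - 1); now plug in v = 2 to get -1.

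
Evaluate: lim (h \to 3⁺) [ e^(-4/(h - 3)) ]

As h → 3⁺, -4/(h - 3) → −∞, so e^(-4/(h - 3)) → 0.

0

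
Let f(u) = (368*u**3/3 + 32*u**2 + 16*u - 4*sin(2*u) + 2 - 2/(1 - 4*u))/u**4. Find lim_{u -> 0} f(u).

Substitution gives 0/0 (the numerator vanishes to order 4).
Expand each term to order u^4: the coefficient of u^4 in -4·sin(2u) is 0 and in -2·1/(1 - 4u) is -512.
Lower-order terms cancel with the polynomial part, so the numerator is (-512)·u^4 + o(u^4), and the limit is (-512)/(1) = -512.

-512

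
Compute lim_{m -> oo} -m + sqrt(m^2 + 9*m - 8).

9/2

This has the form ∞ − ∞. Multiply and divide by the conjugate √(m^2 + 9*m - 8) + m.
That gives (9m - 8) / (√(m^2 + 9*m - 8) + m).
Divide numerator and denominator by m: the limit is 9/(2·1) = 9/2.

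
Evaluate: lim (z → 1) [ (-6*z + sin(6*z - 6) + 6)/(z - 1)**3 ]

Direct substitution gives 0/0.
Apply L'Hôpital: lim (6*cos(6*z - 6) - 6)/(3*(z - 1)^2), still 0/0.
Apply L'Hôpital: lim (-36*sin(6*z - 6))/(6*z - 6), still 0/0.
After 3 applications of L'Hôpital's rule the quotient is (-216*cos(6*z - 6))/(6); substituting z = 1 gives -36.

-36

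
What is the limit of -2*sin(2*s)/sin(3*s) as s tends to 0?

Substitution gives 0/0.
Divide numerator and denominator by s: sin(2s)/s → 2 and sin(3s)/s → 3, so the limit is -2·2/3 = -4/3.

-4/3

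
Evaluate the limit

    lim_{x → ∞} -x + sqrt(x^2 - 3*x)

-3/2

This has the form ∞ − ∞. Multiply and divide by the conjugate √(x^2 - 3*x) + x.
That gives (-3x) / (√(x^2 - 3*x) + x).
Divide numerator and denominator by x: the limit is -3/(2·1) = -3/2.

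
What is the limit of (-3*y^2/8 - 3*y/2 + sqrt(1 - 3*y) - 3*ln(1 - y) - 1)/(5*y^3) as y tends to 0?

Substitution gives 0/0; apply L'Hôpital's rule 3 times.
After differentiating numerator and denominator 3 times the quotient is (-6/(y - 1)^3 - 81/(8*(1 - 3*y)^(5/2)))/(30); at y = 0 this is -11/80.

-11/80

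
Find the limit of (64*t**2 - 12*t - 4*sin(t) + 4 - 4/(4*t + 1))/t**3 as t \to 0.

Substitution gives 0/0 (the numerator vanishes to order 3).
Expand each term to order t^3: the coefficient of t^3 in -4·1/(1 + 4t) is 256 and in -4·sin(t) is 2/3.
Lower-order terms cancel with the polynomial part, so the numerator is (770/3)·t^3 + o(t^3), and the limit is (770/3)/(1) = 770/3.

770/3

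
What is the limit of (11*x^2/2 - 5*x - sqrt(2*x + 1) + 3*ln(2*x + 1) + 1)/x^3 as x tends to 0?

15/2

Substitution gives 0/0; apply L'Hôpital's rule 3 times.
After differentiating numerator and denominator 3 times the quotient is (48/(2*x + 1)^3 - 3/(2*x + 1)^(5/2))/(6); at x = 0 this is 15/2.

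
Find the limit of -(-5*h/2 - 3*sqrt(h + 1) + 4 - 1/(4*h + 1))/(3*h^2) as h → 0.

125/24

Substitution gives 0/0; apply L'Hôpital's rule 2 times.
After differentiating numerator and denominator 2 times the quotient is (-32/(4*h + 1)^3 + 3/(4*(h + 1)^(3/2)))/(-6); at h = 0 this is 125/24.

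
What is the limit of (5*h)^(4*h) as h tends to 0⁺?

Base → 0⁺ and exponent → 0⁺: a 0^0 form.
Take logs: 4h·ln(5h). This is 0·(−∞); rewriting as ln(5h)/(1/(4h)) and applying L'Hôpital gives 0.
Hence the limit is e^0 = 1.

1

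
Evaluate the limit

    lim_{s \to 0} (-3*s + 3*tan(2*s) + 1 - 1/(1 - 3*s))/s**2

-9

Substitution gives 0/0 (the numerator vanishes to order 2).
Expand each term to order s^2: the coefficient of s^2 in −1/(1 - 3s) is -9 and in 3·tan(2s) is 0.
Lower-order terms cancel with the polynomial part, so the numerator is (-9)·s^2 + o(s^2), and the limit is (-9)/(1) = -9.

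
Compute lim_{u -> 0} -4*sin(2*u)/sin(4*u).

-2

Substitution gives 0/0.
Divide numerator and denominator by u: sin(2u)/u → 2 and sin(4u)/u → 4, so the limit is -4·2/4 = -2.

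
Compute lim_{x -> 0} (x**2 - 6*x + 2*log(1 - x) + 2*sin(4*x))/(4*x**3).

-11/2

Substitution gives 0/0 (the numerator vanishes to order 3).
Expand each term to order x^3: the coefficient of x^3 in 2·ln(1 - x) is -2/3 and in 2·sin(4x) is -64/3.
Lower-order terms cancel with the polynomial part, so the numerator is (-22)·x^3 + o(x^3), and the limit is (-22)/(4) = -11/2.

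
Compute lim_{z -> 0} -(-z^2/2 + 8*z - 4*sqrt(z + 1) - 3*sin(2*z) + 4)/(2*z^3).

-15/8

Substitution gives 0/0 (the numerator vanishes to order 3).
Expand each term to order z^3: the coefficient of z^3 in -3·sin(2z) is 4 and in -4·√(1 + z) is -1/4.
Lower-order terms cancel with the polynomial part, so the numerator is (15/4)·z^3 + o(z^3), and the limit is (15/4)/(-2) = -15/8.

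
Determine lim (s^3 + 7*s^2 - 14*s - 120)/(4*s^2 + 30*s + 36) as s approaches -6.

At s = -6 both the top and bottom vanish — a removable singularity. Factoring out (s + 6) from each leaves (s^2 + s - 20)/(4*s + 6), which at s = -6 equals -5/9.

-5/9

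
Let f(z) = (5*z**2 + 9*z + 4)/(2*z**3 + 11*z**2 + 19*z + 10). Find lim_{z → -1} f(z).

-1/3

Since z = -1 makes numerator and denominator zero, (z + 1) divides both.
Cancelling it gives (5*z + 4)/(2*z^2 + 9*z + 10); now plug in z = -1 to get -1/3.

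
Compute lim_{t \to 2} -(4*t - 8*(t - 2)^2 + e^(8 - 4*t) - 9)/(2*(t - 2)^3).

16/3

Direct substitution gives 0/0.
Apply L'Hôpital: lim (-16*t - 4*e^(8 - 4*t) + 36)/(-6*(t - 2)^2), still 0/0.
Apply L'Hôpital: lim (16*e^(8 - 4*t) - 16)/(24 - 12*t), still 0/0.
After 3 applications of L'Hôpital's rule the quotient is (-64*e^(8 - 4*t))/(-12); substituting t = 2 gives 16/3.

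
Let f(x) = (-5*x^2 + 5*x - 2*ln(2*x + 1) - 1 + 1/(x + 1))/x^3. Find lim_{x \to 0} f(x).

Substitution gives 0/0; apply L'Hôpital's rule 3 times.
After differentiating numerator and denominator 3 times the quotient is (-32/(2*x + 1)^3 - 6/(x + 1)^4)/(6); at x = 0 this is -19/3.

-19/3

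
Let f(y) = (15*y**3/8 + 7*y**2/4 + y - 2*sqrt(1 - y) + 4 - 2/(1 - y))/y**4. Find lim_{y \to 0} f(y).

-123/64

Substitution gives 0/0 (the numerator vanishes to order 4).
Expand each term to order y^4: the coefficient of y^4 in -2·√(1 - y) is 5/64 and in -2·1/(1 - y) is -2.
Lower-order terms cancel with the polynomial part, so the numerator is (-123/64)·y^4 + o(y^4), and the limit is (-123/64)/(1) = -123/64.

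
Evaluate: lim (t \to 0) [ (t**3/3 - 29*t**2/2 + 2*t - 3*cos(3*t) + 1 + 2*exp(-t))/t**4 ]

Substitution gives 0/0; apply L'Hôpital's rule 4 times.
After differentiating numerator and denominator 4 times the quotient is (-243*cos(3*t) + 2*e^(-t))/(24); at t = 0 this is -241/24.

-241/24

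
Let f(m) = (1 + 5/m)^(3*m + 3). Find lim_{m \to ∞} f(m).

Write it as [(1 + 5/m)^m]^(3) · (1 + 5/m)^(3). The bracketed term tends to e^(5) and the second factor to 1, so the limit is e^(15).

e^(15)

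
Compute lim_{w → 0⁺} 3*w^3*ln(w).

This is a 0·(−∞) form. Rewrite as 3·ln(w) / w^(−3) and apply L'Hôpital:
the derivative quotient is 3·(1/w) / (−3·w^(−4)) = (-3/3)·w^3 → 0.

0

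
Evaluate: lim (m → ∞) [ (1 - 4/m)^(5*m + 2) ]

e^(-20)

Let L be the limit and take ln: ln L = lim (5m + 2)·ln(1 - 4/m) = lim (5m + 2)·(-4/m + O(1/m²)) = -20.
Hence L = e^(-20).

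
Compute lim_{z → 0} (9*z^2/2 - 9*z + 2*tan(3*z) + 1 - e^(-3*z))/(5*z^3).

9/2

Substitution gives 0/0 (the numerator vanishes to order 3).
Expand each term to order z^3: the coefficient of z^3 in −e^(-3z) is 9/2 and in 2·tan(3z) is 18.
Lower-order terms cancel with the polynomial part, so the numerator is (45/2)·z^3 + o(z^3), and the limit is (45/2)/(5) = 9/2.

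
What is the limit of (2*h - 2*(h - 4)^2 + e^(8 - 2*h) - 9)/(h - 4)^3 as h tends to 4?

-4/3

Direct substitution gives 0/0.
Apply L'Hôpital: lim (-4*h - 2*e^(8 - 2*h) + 18)/(3*(h - 4)^2), still 0/0.
Apply L'Hôpital: lim (4*e^(8 - 2*h) - 4)/(6*h - 24), still 0/0.
After 3 applications of L'Hôpital's rule the quotient is (-8*e^(8 - 2*h))/(6); substituting h = 4 gives -4/3.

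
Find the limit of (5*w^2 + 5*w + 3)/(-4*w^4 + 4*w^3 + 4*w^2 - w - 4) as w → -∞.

The denominator has degree 4 and the numerator degree 2. Dividing numerator and denominator by w^4 sends every term to 0 except the leading denominator term, so the limit is 0.

0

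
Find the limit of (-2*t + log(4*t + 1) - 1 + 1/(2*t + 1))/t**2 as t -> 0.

Substitution gives 0/0 (the numerator vanishes to order 2).
Expand each term to order t^2: the coefficient of t^2 in 1/(1 + 2t) is 4 and in ln(1 + 4t) is -8.
Lower-order terms cancel with the polynomial part, so the numerator is (-4)·t^2 + o(t^2), and the limit is (-4)/(1) = -4.

-4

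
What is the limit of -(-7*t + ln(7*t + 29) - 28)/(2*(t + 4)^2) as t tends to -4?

Direct substitution gives 0/0.
Apply L'Hôpital: lim (-7 + 7/(7*t + 29))/(-4*t - 16), still 0/0.
After 2 applications of L'Hôpital's rule the quotient is (-49/(7*t + 29)^2)/(-4); substituting t = -4 gives 49/4.

49/4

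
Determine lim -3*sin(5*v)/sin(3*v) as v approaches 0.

-5

Substitution gives 0/0.
Divide numerator and denominator by v: sin(5v)/v → 5 and sin(3v)/v → 3, so the limit is -3·5/3 = -5.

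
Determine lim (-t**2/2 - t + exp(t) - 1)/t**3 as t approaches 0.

1/6

Direct substitution gives 0/0.
Apply L'Hôpital: lim (-t + e^(t) - 1)/(3*t^2), still 0/0.
Apply L'Hôpital: lim (e^(t) - 1)/(6*t), still 0/0.
After 3 applications of L'Hôpital's rule the quotient is (e^(t))/(6); substituting t = 0 gives 1/6.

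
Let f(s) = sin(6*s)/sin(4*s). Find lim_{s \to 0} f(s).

Substitution gives 0/0.
Divide numerator and denominator by s: sin(6s)/s → 6 and sin(4s)/s → 4, so the limit is 1·6/4 = 3/2.

3/2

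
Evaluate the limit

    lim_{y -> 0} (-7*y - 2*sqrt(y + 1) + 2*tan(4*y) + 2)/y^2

Substitution gives 0/0 (the numerator vanishes to order 2).
Expand each term to order y^2: the coefficient of y^2 in 2·tan(4y) is 0 and in -2·√(1 + y) is 1/4.
Lower-order terms cancel with the polynomial part, so the numerator is (1/4)·y^2 + o(y^2), and the limit is (1/4)/(1) = 1/4.

1/4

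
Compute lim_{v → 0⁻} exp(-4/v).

∞

As v → 0⁻, -4/(v) → +∞, so e^(-4/(v)) → ∞.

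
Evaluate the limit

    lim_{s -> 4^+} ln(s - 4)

-∞

As s → 4⁺, s - 4 → 0⁺ and ln(s - 4) → −∞.
Multiplying by 1 gives -∞.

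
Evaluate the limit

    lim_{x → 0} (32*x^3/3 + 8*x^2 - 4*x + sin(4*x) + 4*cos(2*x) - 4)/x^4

8/3

Substitution gives 0/0; apply L'Hôpital's rule 4 times.
After differentiating numerator and denominator 4 times the quotient is (256*sin(4*x) + 64*cos(2*x))/(24); at x = 0 this is 8/3.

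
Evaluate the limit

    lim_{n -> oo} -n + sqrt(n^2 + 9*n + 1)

This has the form ∞ − ∞. Multiply and divide by the conjugate √(n^2 + 9*n + 1) + n.
That gives (9n + 1) / (√(n^2 + 9*n + 1) + n).
Divide numerator and denominator by n: the limit is 9/(2·1) = 9/2.

9/2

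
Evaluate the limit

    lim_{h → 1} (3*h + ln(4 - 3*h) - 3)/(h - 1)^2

-9/2

Direct substitution gives 0/0.
Apply L'Hôpital: lim (3 - 3/(4 - 3*h))/(2*h - 2), still 0/0.
After 2 applications of L'Hôpital's rule the quotient is (-9/(4 - 3*h)^2)/(2); substituting h = 1 gives -9/2.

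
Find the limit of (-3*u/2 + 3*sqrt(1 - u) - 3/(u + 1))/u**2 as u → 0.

-27/8

Substitution gives 0/0; apply L'Hôpital's rule 2 times.
After differentiating numerator and denominator 2 times the quotient is (-6/(u + 1)^3 - 3/(4*(1 - u)^(3/2)))/(2); at u = 0 this is -27/8.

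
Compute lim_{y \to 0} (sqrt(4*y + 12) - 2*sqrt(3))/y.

A 0/0 form; rationalise with √(12 + 4y) + √12. This collapses the numerator to 4y, leaving 4/(√(12 + 4y) + √12) → 4/(2√12) = √(3)/3.

√(3)/3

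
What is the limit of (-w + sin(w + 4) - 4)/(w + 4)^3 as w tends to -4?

-1/6

Direct substitution gives 0/0.
Apply L'Hôpital: lim (cos(w + 4) - 1)/(3*(w + 4)^2), still 0/0.
Apply L'Hôpital: lim (-sin(w + 4))/(6*w + 24), still 0/0.
After 3 applications of L'Hôpital's rule the quotient is (-cos(w + 4))/(6); substituting w = -4 gives -1/6.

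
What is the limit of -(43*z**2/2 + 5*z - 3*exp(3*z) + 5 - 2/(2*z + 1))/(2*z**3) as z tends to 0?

-5/4

Substitution gives 0/0 (the numerator vanishes to order 3).
Expand each term to order z^3: the coefficient of z^3 in -3·e^(3z) is -27/2 and in -2·1/(1 + 2z) is 16.
Lower-order terms cancel with the polynomial part, so the numerator is (5/2)·z^3 + o(z^3), and the limit is (5/2)/(-2) = -5/4.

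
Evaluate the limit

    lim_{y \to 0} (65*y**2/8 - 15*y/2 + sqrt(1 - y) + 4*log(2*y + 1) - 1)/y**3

509/48

Substitution gives 0/0; apply L'Hôpital's rule 3 times.
After differentiating numerator and denominator 3 times the quotient is (64/(2*y + 1)^3 - 3/(8*(1 - y)^(5/2)))/(6); at y = 0 this is 509/48.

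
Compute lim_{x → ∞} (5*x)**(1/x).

1

Base → ∞ and exponent → 0: an ∞^0 form.
Take logs: (1/x)·ln(5·x^1) = (ln 5 + 1·ln x)/x → 0.
So the limit is e^0 = 1.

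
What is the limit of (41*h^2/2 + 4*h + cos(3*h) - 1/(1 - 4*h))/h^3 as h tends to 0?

Substitution gives 0/0 (the numerator vanishes to order 3).
Expand each term to order h^3: the coefficient of h^3 in −1/(1 - 4h) is -64 and in cos(3h) is 0.
Lower-order terms cancel with the polynomial part, so the numerator is (-64)·h^3 + o(h^3), and the limit is (-64)/(1) = -64.

-64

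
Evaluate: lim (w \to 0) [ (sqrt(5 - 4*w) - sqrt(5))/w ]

-2*√(5)/5

A 0/0 form; rationalise with √(5 - 4w) + √5. This collapses the numerator to -4w, leaving -4/(√(5 - 4w) + √5) → -4/(2√5) = -2*√(5)/5.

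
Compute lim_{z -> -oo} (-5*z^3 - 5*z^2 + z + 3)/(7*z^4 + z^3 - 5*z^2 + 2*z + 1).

The denominator has degree 4 and the numerator degree 3. Dividing numerator and denominator by z^4 sends every term to 0 except the leading denominator term, so the limit is 0.

0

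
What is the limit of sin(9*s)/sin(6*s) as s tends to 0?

Substitution gives 0/0.
Divide numerator and denominator by s: sin(9s)/s → 9 and sin(6s)/s → 6, so the limit is 1·9/6 = 3/2.

3/2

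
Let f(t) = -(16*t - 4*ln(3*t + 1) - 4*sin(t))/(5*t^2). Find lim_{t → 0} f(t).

Substitution gives 0/0 (the numerator vanishes to order 2).
Expand each term to order t^2: the coefficient of t^2 in -4·ln(1 + 3t) is 18 and in -4·sin(t) is 0.
Lower-order terms cancel with the polynomial part, so the numerator is (18)·t^2 + o(t^2), and the limit is (18)/(-5) = -18/5.

-18/5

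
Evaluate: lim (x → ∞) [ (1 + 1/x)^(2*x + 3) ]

e^(2)

Write it as [(1 + 1/x)^x]^(2) · (1 + 1/x)^(3). The bracketed term tends to e^(1) and the second factor to 1, so the limit is e^(2).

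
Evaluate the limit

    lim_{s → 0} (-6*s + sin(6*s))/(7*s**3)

Direct substitution gives 0/0.
Apply L'Hôpital: lim (6*cos(6*s) - 6)/(21*s^2), still 0/0.
Apply L'Hôpital: lim (-36*sin(6*s))/(42*s), still 0/0.
After 3 applications of L'Hôpital's rule the quotient is (-216*cos(6*s))/(42); substituting s = 0 gives -36/7.

-36/7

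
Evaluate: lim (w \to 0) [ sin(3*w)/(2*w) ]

3/2

Substitution gives 0/0.
Write it as (3/2)·sin(3w)/(3w); since sin(u)/u → 1, the limit is 3/2.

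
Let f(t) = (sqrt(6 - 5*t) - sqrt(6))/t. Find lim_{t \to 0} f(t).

Substitution gives 0/0. Multiply numerator and denominator by the conjugate √(6 - 5t) + √6.
The numerator becomes (6 - 5t) − 6 = -5t, so the expression simplifies to -5/(√(6 - 5t) + √6).
Letting t → 0 gives -5/(2√6) = -5*√(6)/12.

-5*√(6)/12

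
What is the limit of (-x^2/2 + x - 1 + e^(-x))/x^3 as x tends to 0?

-1/6

Direct substitution gives 0/0.
Apply L'Hôpital: lim (-x + 1 - e^(-x))/(3*x^2), still 0/0.
Apply L'Hôpital: lim (-1 + e^(-x))/(6*x), still 0/0.
After 3 applications of L'Hôpital's rule the quotient is (-e^(-x))/(6); substituting x = 0 gives -1/6.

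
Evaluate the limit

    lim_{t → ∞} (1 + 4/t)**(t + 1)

e^(4)

Write it as [(1 + 4/t)^t]^(1) · (1 + 4/t)^(1). The bracketed term tends to e^(4) and the second factor to 1, so the limit is e^(4).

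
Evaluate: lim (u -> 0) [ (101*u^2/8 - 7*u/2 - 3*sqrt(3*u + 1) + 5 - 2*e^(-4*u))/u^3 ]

Substitution gives 0/0; apply L'Hôpital's rule 3 times.
After differentiating numerator and denominator 3 times the quotient is (128*e^(-4*u) - 243/(8*(3*u + 1)^(5/2)))/(6); at u = 0 this is 781/48.

781/48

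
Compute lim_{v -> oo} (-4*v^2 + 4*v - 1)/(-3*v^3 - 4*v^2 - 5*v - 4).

The denominator has degree 3 and the numerator degree 2. Dividing numerator and denominator by v^3 sends every term to 0 except the leading denominator term, so the limit is 0.

0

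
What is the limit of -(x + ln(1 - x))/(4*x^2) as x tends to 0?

1/8

Direct substitution gives 0/0.
Apply L'Hôpital: lim (1 - 1/(1 - x))/(-8*x), still 0/0.
After 2 applications of L'Hôpital's rule the quotient is (-1/(1 - x)^2)/(-8); substituting x = 0 gives 1/8.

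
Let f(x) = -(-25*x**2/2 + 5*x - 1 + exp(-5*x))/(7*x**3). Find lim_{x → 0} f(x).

Direct substitution gives 0/0.
Apply L'Hôpital: lim (-25*x + 5 - 5*e^(-5*x))/(-21*x^2), still 0/0.
Apply L'Hôpital: lim (-25 + 25*e^(-5*x))/(-42*x), still 0/0.
After 3 applications of L'Hôpital's rule the quotient is (-125*e^(-5*x))/(-42); substituting x = 0 gives 125/42.

125/42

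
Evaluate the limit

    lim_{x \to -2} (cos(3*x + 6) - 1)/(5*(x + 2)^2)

Direct substitution gives 0/0.
Apply L'Hôpital: lim (-3*sin(3*x + 6))/(10*x + 20), still 0/0.
After 2 applications of L'Hôpital's rule the quotient is (-9*cos(3*x + 6))/(10); substituting x = -2 gives -9/10.

-9/10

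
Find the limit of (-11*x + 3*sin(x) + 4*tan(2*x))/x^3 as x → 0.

61/6

Substitution gives 0/0 (the numerator vanishes to order 3).
Expand each term to order x^3: the coefficient of x^3 in 4·tan(2x) is 32/3 and in 3·sin(x) is -1/2.
Lower-order terms cancel with the polynomial part, so the numerator is (61/6)·x^3 + o(x^3), and the limit is (61/6)/(1) = 61/6.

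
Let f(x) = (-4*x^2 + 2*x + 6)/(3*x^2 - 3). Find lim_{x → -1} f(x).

-5/3

Direct substitution gives 0/0, so factor. Both numerator and denominator have (x + 1) as a factor.
After cancelling, the expression reduces to (6 - 4*x)/(3*x - 3).
Substituting x = -1 gives -5/3.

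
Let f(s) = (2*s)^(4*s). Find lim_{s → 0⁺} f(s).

Base → 0⁺ and exponent → 0⁺: a 0^0 form.
Take logs: 4s·ln(2s). This is 0·(−∞); rewriting as ln(2s)/(1/(4s)) and applying L'Hôpital gives 0.
Hence the limit is e^0 = 1.

1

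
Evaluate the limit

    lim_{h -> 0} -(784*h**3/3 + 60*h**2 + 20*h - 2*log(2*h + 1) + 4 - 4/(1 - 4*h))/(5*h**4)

1016/5

Substitution gives 0/0 (the numerator vanishes to order 4).
Expand each term to order h^4: the coefficient of h^4 in -4·1/(1 - 4h) is -1024 and in -2·ln(1 + 2h) is 8.
Lower-order terms cancel with the polynomial part, so the numerator is (-1016)·h^4 + o(h^4), and the limit is (-1016)/(-5) = 1016/5.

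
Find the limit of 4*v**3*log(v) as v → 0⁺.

This is a 0·(−∞) form. Rewrite as 4·ln(v) / v^(−3) and apply L'Hôpital:
the derivative quotient is 4·(1/v) / (−3·v^(−4)) = (-4/3)·v^3 → 0.

0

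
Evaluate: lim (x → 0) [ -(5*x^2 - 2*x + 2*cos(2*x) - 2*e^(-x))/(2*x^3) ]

-1/6

Substitution gives 0/0 (the numerator vanishes to order 3).
Expand each term to order x^3: the coefficient of x^3 in -2·e^(-x) is 1/3 and in 2·cos(2x) is 0.
Lower-order terms cancel with the polynomial part, so the numerator is (1/3)·x^3 + o(x^3), and the limit is (1/3)/(-2) = -1/6.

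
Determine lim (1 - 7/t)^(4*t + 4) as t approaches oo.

Write it as [(1 - 7/t)^t]^(4) · (1 - 7/t)^(4). The bracketed term tends to e^(-7) and the second factor to 1, so the limit is e^(-28).

e^(-28)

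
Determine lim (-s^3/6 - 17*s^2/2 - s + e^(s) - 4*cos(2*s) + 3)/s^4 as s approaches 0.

-21/8

Substitution gives 0/0 (the numerator vanishes to order 4).
Expand each term to order s^4: the coefficient of s^4 in e^(s) is 1/24 and in -4·cos(2s) is -8/3.
Lower-order terms cancel with the polynomial part, so the numerator is (-21/8)·s^4 + o(s^4), and the limit is (-21/8)/(1) = -21/8.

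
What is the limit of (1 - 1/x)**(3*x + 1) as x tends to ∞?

e^(-3)

Write it as [(1 - 1/x)^x]^(3) · (1 - 1/x)^(1). The bracketed term tends to e^(-1) and the second factor to 1, so the limit is e^(-3).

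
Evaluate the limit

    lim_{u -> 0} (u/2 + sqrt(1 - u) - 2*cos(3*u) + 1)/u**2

71/8

Substitution gives 0/0 (the numerator vanishes to order 2).
Expand each term to order u^2: the coefficient of u^2 in -2·cos(3u) is 9 and in √(1 - u) is -1/8.
Lower-order terms cancel with the polynomial part, so the numerator is (71/8)·u^2 + o(u^2), and the limit is (71/8)/(1) = 71/8.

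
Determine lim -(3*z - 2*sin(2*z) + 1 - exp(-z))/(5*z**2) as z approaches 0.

Substitution gives 0/0 (the numerator vanishes to order 2).
Expand each term to order z^2: the coefficient of z^2 in −e^(-z) is -1/2 and in -2·sin(2z) is 0.
Lower-order terms cancel with the polynomial part, so the numerator is (-1/2)·z^2 + o(z^2), and the limit is (-1/2)/(-5) = 1/10.

1/10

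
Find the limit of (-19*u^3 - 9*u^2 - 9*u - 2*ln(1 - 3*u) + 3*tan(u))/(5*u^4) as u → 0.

Substitution gives 0/0; apply L'Hôpital's rule 4 times.
After differentiating numerator and denominator 4 times the quotient is (72*tan(u)^3/cos(u)^2 + 48*tan(u)/cos(u)^2 + 972/(3*u - 1)^4)/(120); at u = 0 this is 81/10.

81/10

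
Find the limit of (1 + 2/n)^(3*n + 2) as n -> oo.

e^(6)

Let L be the limit and take ln: ln L = lim (3n + 2)·ln(1 + 2/n) = lim (3n + 2)·(2/n + O(1/n²)) = 6.
Hence L = e^(6).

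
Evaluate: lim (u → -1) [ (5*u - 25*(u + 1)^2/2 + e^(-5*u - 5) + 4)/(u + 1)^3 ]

Direct substitution gives 0/0.
Apply L'Hôpital: lim (-25*u - 5*e^(-5*u - 5) - 20)/(3*(u + 1)^2), still 0/0.
Apply L'Hôpital: lim (25*e^(-5*u - 5) - 25)/(6*u + 6), still 0/0.
After 3 applications of L'Hôpital's rule the quotient is (-125*e^(-5*u - 5))/(6); substituting u = -1 gives -125/6.

-125/6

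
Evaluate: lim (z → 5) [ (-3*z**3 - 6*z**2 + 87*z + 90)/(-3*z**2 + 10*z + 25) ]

At z = 5 both the top and bottom vanish — a removable singularity. Factoring out (z - 5) from each leaves (-3*z^2 - 21*z - 18)/(-3*z - 5), which at z = 5 equals 99/10.

99/10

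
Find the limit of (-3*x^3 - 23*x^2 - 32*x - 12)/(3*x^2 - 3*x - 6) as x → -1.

-5/9

At x = -1 both the top and bottom vanish — a removable singularity. Factoring out (x + 1) from each leaves (-3*x^2 - 20*x - 12)/(3*x - 6), which at x = -1 equals -5/9.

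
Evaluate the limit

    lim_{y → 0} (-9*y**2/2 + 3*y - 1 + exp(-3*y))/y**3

-9/2

Direct substitution gives 0/0.
Apply L'Hôpital: lim (-9*y + 3 - 3*e^(-3*y))/(3*y^2), still 0/0.
Apply L'Hôpital: lim (-9 + 9*e^(-3*y))/(6*y), still 0/0.
After 3 applications of L'Hôpital's rule the quotient is (-27*e^(-3*y))/(6); substituting y = 0 gives -9/2.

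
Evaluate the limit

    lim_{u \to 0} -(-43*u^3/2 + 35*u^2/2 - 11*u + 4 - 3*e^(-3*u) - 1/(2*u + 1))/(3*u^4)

Substitution gives 0/0 (the numerator vanishes to order 4).
Expand each term to order u^4: the coefficient of u^4 in -3·e^(-3u) is -81/8 and in −1/(1 + 2u) is -16.
Lower-order terms cancel with the polynomial part, so the numerator is (-209/8)·u^4 + o(u^4), and the limit is (-209/8)/(-3) = 209/24.

209/24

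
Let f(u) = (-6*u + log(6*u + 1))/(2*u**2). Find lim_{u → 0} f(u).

-9

Direct substitution gives 0/0.
Apply L'Hôpital: lim (-6 + 6/(6*u + 1))/(4*u), still 0/0.
After 2 applications of L'Hôpital's rule the quotient is (-36/(6*u + 1)^2)/(4); substituting u = 0 gives -9.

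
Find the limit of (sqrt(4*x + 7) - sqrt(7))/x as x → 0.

Substitution gives 0/0. Multiply numerator and denominator by the conjugate √(7 + 4x) + √7.
The numerator becomes (7 + 4x) − 7 = 4x, so the expression simplifies to 4/(√(7 + 4x) + √7).
Letting x → 0 gives 4/(2√7) = 2*√(7)/7.

2*√(7)/7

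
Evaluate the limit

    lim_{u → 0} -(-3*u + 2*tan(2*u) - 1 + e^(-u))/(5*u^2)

-1/10

Substitution gives 0/0; apply L'Hôpital's rule 2 times.
After differentiating numerator and denominator 2 times the quotient is (16*tan(2*u)/cos(2*u)^2 + e^(-u))/(-10); at u = 0 this is -1/10.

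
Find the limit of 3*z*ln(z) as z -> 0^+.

This is a 0·(−∞) form. Rewrite as 3·ln(z) / z^(−1) and apply L'Hôpital:
the derivative quotient is 3·(1/z) / (−1·z^(−2)) = (-3/1)·z^1 → 0.

0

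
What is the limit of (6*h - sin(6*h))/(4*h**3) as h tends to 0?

Direct substitution gives 0/0.
Apply L'Hôpital: lim (6 - 6*cos(6*h))/(12*h^2), still 0/0.
Apply L'Hôpital: lim (36*sin(6*h))/(24*h), still 0/0.
After 3 applications of L'Hôpital's rule the quotient is (216*cos(6*h))/(24); substituting h = 0 gives 9.

9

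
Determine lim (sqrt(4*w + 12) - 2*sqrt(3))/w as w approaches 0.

√(3)/3

A 0/0 form; rationalise with √(12 + 4w) + √12. This collapses the numerator to 4w, leaving 4/(√(12 + 4w) + √12) → 4/(2√12) = √(3)/3.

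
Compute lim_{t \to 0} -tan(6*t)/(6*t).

-1

Substitution gives 0/0.
Since tan(u)/u → 1 as u → 0, tan(6t)/(6t) → 1 and the limit is 6/(-6) = -1.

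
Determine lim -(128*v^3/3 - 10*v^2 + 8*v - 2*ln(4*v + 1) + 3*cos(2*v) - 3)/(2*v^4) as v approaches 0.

Substitution gives 0/0 (the numerator vanishes to order 4).
Expand each term to order v^4: the coefficient of v^4 in 3·cos(2v) is 2 and in -2·ln(1 + 4v) is 128.
Lower-order terms cancel with the polynomial part, so the numerator is (130)·v^4 + o(v^4), and the limit is (130)/(-2) = -65.

-65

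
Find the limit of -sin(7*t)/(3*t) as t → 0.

-7/3

Substitution gives 0/0.
Write it as (7/(-3))·sin(7t)/(7t); since sin(u)/u → 1, the limit is -7/3.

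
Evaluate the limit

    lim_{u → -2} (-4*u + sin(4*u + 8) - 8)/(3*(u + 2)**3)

-32/9

Direct substitution gives 0/0.
Apply L'Hôpital: lim (4*cos(4*u + 8) - 4)/(9*(u + 2)^2), still 0/0.
Apply L'Hôpital: lim (-16*sin(4*u + 8))/(18*u + 36), still 0/0.
After 3 applications of L'Hôpital's rule the quotient is (-64*cos(4*u + 8))/(18); substituting u = -2 gives -32/9.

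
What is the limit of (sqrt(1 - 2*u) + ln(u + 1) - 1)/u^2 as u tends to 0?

Substitution gives 0/0; apply L'Hôpital's rule 2 times.
After differentiating numerator and denominator 2 times the quotient is (-1/(u + 1)^2 - 1/(1 - 2*u)^(3/2))/(2); at u = 0 this is -1.

-1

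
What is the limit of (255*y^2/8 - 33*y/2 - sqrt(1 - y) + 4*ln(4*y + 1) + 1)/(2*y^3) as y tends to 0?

4099/96

Substitution gives 0/0 (the numerator vanishes to order 3).
Expand each term to order y^3: the coefficient of y^3 in 4·ln(1 + 4y) is 256/3 and in −√(1 - y) is 1/16.
Lower-order terms cancel with the polynomial part, so the numerator is (4099/48)·y^3 + o(y^3), and the limit is (4099/48)/(2) = 4099/96.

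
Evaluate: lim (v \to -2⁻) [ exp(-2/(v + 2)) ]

As v → -2⁻, -2/(v + 2) → +∞, so e^(-2/(v + 2)) → ∞.

∞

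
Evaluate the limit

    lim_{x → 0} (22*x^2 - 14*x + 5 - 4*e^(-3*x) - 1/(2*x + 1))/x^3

26

Substitution gives 0/0; apply L'Hôpital's rule 3 times.
After differentiating numerator and denominator 3 times the quotient is (108*e^(-3*x) + 48/(2*x + 1)^4)/(6); at x = 0 this is 26.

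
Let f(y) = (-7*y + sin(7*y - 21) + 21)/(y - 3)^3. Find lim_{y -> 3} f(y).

-343/6

Direct substitution gives 0/0.
Apply L'Hôpital: lim (7*cos(7*y - 21) - 7)/(3*(y - 3)^2), still 0/0.
Apply L'Hôpital: lim (-49*sin(7*y - 21))/(6*y - 18), still 0/0.
After 3 applications of L'Hôpital's rule the quotient is (-343*cos(7*y - 21))/(6); substituting y = 3 gives -343/6.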